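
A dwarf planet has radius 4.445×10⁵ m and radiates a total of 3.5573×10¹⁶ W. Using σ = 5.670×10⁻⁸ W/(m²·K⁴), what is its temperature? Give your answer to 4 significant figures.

T ≈ 709.0 K

Surface area A = 4πR² = 4π(4.445×10⁵ m)² = 2.48287×10¹² m².
P = σAT⁴ ⇒ T = (P/(σA))^(1/4) = (3.5573×10¹⁶/(5.670×10⁻⁸×2.48287×10¹²))^(1/4) = 709.0 K.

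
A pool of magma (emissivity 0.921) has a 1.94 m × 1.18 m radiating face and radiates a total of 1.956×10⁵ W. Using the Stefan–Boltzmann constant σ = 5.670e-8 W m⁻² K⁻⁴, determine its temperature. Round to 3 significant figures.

T ≈ 1.13×10³ K

Area A = 1.94 × 1.18 = 2.2892 m².
P = εσAT⁴ ⇒ T = (P/(εσA))^(1/4) = (1.956×10⁵/(0.921×5.670×10⁻⁸×2.2892))^(1/4) = 1.13×10³ K.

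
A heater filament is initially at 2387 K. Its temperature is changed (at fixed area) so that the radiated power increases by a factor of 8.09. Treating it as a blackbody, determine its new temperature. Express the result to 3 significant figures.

T₂ ≈ 4.03×10³ K

P ∝ T⁴, so T₂/T₁ = (P₂/P₁)^(1/4) = (8.09)^(1/4) = 1.68650.
T₂ = 2387 × 1.68650 = 4.03×10³ K.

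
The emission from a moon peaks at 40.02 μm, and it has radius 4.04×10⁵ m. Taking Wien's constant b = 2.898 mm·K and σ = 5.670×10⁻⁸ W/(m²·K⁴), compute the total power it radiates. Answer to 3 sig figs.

P ≈ 3.20×10¹² W

Wien's law: T = b/λ_max = 2.898×10⁻³/4.002×10⁻⁵ = 72.4138 K.
Surface area A = 4πR² = 4π(4.04×10⁵ m)² = 2.05103×10¹² m².
Then P = σAT⁴ = 5.670×10⁻⁸×2.05103×10¹²×(72.4138)⁴ = 3.20×10¹² W.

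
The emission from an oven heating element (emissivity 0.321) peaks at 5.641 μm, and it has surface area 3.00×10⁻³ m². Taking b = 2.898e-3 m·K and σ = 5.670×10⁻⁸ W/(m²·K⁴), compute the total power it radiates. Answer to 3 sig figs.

Wien's law: T = b/λ_max = 2.898×10⁻³/5.641×10⁻⁶ = 513.739 K.
Area A = 3.00×10⁻³ m².
Then P = εσAT⁴ = 0.321×5.670×10⁻⁸×3.00×10⁻³×(513.739)⁴ = 3.80 W.

P ≈ 3.80 W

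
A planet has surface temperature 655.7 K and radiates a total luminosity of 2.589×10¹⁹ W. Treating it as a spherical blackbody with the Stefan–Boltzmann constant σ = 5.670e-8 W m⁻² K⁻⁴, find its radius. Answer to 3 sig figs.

L = 4πR²σT⁴ ⇒ R = √(L/(4πσT⁴)).
σT⁴ = 10481.0 W/m², so R = √(2.589×10¹⁹/(4π×10481.0)) = 1.40×10⁷ m.

R ≈ 1.40×10⁷ m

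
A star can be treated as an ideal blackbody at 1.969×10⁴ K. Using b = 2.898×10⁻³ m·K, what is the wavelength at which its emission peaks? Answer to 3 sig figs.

Wien's displacement law: λ_max = b/T = (2.898×10⁻³ m·K)/(1.969×10⁴ K) = 1.472×10⁻⁷ m.
That is 147 nm, in the ultraviolet range.

λ_max ≈ 147 nm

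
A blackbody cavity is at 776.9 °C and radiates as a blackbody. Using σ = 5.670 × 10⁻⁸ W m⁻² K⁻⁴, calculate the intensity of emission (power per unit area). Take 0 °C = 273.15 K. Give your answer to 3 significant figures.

T = 776.9 °C + 273.15 = 1050.05 K.
Stefan–Boltzmann: I = σT⁴ = 5.670×10⁻⁸ × (1050.05)⁴ = 6.89×10⁴ W/m².

I ≈ 6.89×10⁴ W/m²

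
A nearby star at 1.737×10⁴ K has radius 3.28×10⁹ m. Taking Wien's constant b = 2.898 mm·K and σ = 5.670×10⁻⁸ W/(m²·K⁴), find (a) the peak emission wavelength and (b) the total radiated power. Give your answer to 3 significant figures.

λ_max ≈ 167 nm; P ≈ 6.98×10²⁹ W

(a) λ_max = b/T = 2.898×10⁻³/1.737×10⁴ = 1.668×10⁻⁷ m = 167 nm.
Surface area A = 4πR² = 4π(3.28×10⁹ m)² = 1.35194×10²⁰ m².
(b) P = σAT⁴ = 5.670×10⁻⁸×1.35194×10²⁰×(1.737×10⁴)⁴ = 6.98×10²⁹ W.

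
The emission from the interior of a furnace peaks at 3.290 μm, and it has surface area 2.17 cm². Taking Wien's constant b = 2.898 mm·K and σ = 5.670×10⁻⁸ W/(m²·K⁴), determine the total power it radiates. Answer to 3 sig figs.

Wien's law: T = b/λ_max = 2.898×10⁻³/3.290×10⁻⁶ = 880.851 K.
Area A = 2.17 cm² = 2.17×10⁻⁴ m².
Then P = σAT⁴ = 5.670×10⁻⁸×2.17×10⁻⁴×(880.851)⁴ = 7.41 W.

P ≈ 7.41 W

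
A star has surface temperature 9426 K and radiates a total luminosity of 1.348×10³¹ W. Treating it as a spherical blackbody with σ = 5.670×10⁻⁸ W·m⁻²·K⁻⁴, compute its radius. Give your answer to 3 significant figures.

L = 4πR²σT⁴ ⇒ R = √(L/(4πσT⁴)).
σT⁴ = 4.47603×10⁸ W/m², so R = √(1.348×10³¹/(4π×4.47603×10⁸)) = 4.90×10¹⁰ m.

R ≈ 4.90×10¹⁰ m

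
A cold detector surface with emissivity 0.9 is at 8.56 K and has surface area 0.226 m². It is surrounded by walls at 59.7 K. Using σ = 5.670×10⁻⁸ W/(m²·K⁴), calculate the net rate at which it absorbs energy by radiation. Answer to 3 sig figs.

Net gain ≈ 0.146 W

Area A = 0.226 m².
Net radiated power P_net = εσA(T⁴ − T₀⁴) = 0.9×5.670×10⁻⁸×0.226×(8.56⁴ − 59.7⁴).
T⁴ − T₀⁴ = 5369.02 − 1.27027×10⁷ = -1.26973×10⁷ K⁴, so P_net = -0.146 W — negative, meaning a net gain of 0.146 W.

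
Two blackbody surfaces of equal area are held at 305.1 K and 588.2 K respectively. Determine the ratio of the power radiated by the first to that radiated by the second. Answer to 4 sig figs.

P₁/P₂ ≈ 0.07239

With equal areas, P₁/P₂ = (T₁/T₂)⁴ = (305.1/588.2)⁴ = 0.07239.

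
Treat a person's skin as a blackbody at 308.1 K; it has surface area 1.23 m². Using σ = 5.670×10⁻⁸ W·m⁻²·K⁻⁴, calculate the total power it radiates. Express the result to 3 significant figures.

P ≈ 628 W

Area A = 1.23 m².
P = σAT⁴ = 5.670×10⁻⁸ × 1.23 × (308.1)⁴ = 628 W.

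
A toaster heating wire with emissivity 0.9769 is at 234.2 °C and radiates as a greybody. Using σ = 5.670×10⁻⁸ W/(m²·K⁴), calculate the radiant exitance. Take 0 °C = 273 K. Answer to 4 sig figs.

I ≈ 3666 W/m²

T = 234.2 °C + 273 = 507.2 K.
Stefan–Boltzmann: I = εσT⁴ = 0.9769 × 5.670×10⁻⁸ × (507.2)⁴ = 3666 W/m².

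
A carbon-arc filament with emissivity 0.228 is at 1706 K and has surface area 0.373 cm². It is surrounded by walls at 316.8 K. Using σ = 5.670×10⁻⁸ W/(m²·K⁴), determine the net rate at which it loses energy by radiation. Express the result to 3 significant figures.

Net loss ≈ 4.08 W

Area A = 0.373 cm² = 3.73×10⁻⁵ m².
Net radiated power P_net = εσA(T⁴ − T₀⁴) = 0.228×5.670×10⁻⁸×3.73×10⁻⁵×(1706⁴ − 316.8⁴).
T⁴ − T₀⁴ = 8.47064×10¹² − 1.00726×10¹⁰ = 8.46057×10¹² K⁴, so P_net = 4.08 W.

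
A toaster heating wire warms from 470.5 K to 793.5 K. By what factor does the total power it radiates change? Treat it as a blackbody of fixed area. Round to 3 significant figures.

P₂/P₁ ≈ 8.09

P ∝ T⁴, so P₂/P₁ = (T₂/T₁)⁴ = (793.5/470.5)⁴ = (1.68650)⁴ = 8.09.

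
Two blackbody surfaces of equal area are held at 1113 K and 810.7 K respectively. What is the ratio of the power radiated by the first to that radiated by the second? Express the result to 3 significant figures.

With equal areas, P₁/P₂ = (T₁/T₂)⁴ = (1113/810.7)⁴ = 3.55.

P₁/P₂ ≈ 3.55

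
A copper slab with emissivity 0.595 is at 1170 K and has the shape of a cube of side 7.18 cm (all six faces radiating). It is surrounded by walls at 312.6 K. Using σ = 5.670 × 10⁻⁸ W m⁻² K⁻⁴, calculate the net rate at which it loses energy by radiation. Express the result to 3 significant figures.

Net loss ≈ 1.95×10³ W

Area A = 6s² = 6×(0.0718 m)² = 0.0309314 m².
Net radiated power P_net = εσA(T⁴ − T₀⁴) = 0.595×5.670×10⁻⁸×0.0309314×(1170⁴ − 312.6⁴).
T⁴ − T₀⁴ = 1.87389×10¹² − 9.54896×10⁹ = 1.86434×10¹² K⁴, so P_net = 1.95×10³ W.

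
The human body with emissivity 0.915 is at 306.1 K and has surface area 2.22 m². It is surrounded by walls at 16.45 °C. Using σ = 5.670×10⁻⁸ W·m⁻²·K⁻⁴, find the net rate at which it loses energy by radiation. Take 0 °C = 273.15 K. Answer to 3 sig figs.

Surroundings: T = 16.45 °C + 273.15 = 289.60 K.
Area A = 2.22 m².
Net radiated power P_net = εσA(T⁴ − T₀⁴) = 0.915×5.670×10⁻⁸×2.22×(306.1⁴ − 289.60⁴).
T⁴ − T₀⁴ = 8.77917×10⁹ − 7.03387×10⁹ = 1.74530×10⁹ K⁴, so P_net = 201 W.

Net loss ≈ 201 W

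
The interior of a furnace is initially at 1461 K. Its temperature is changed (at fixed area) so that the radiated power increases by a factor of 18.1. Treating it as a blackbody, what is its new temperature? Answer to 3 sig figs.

P ∝ T⁴, so T₂/T₁ = (P₂/P₁)^(1/4) = (18.1)^(1/4) = 2.06262.
T₂ = 1461 × 2.06262 = 3.01×10³ K.

T₂ ≈ 3.01×10³ K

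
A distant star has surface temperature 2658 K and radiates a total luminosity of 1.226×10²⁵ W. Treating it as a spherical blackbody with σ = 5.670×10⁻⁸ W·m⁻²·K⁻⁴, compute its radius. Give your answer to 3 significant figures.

L = 4πR²σT⁴ ⇒ R = √(L/(4πσT⁴)).
σT⁴ = 2.83011×10⁶ W/m², so R = √(1.226×10²⁵/(4π×2.83011×10⁶)) = 5.87×10⁸ m.

R ≈ 5.87×10⁸ m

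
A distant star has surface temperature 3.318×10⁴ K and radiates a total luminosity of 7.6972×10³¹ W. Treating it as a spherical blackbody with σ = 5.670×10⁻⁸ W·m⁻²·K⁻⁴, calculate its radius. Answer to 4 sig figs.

R ≈ 9.441×10⁹ m

L = 4πR²σT⁴ ⇒ R = √(L/(4πσT⁴)).
σT⁴ = 6.87209×10¹⁰ W/m², so R = √(7.6972×10³¹/(4π×6.87209×10¹⁰)) = 9.441×10⁹ m.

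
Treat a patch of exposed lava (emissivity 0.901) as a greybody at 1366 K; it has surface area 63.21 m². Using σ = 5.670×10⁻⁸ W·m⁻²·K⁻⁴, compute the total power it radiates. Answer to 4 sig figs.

P ≈ 1.124×10⁷ W

Area A = 63.21 m².
P = εσAT⁴ = 0.901 × 5.670×10⁻⁸ × 63.21 × (1366)⁴ = 1.124×10⁷ W.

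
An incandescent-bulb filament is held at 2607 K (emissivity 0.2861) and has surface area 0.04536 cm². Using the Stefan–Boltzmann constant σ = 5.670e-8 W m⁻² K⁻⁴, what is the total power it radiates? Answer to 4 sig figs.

Area A = 0.04536 cm² = 4.536×10⁻⁶ m².
P = εσAT⁴ = 0.2861 × 5.670×10⁻⁸ × 4.536×10⁻⁶ × (2607)⁴ = 3.399 W.

P ≈ 3.399 W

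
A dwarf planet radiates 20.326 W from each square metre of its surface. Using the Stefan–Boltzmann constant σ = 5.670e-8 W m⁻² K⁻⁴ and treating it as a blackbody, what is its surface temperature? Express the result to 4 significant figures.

I = σT⁴, so T = (I/σ)^(1/4) = (20.326/(5.670×10⁻⁸))^(1/4) = 137.6 K.

T ≈ 137.6 K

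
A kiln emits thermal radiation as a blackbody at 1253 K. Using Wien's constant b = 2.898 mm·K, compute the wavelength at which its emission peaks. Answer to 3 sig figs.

λ_max ≈ 2.31 μm

Wien's displacement law: λ_max = b/T = (2.898×10⁻³ m·K)/(1253 K) = 2.313×10⁻⁶ m.
That is 2.31 μm, in the infrared range.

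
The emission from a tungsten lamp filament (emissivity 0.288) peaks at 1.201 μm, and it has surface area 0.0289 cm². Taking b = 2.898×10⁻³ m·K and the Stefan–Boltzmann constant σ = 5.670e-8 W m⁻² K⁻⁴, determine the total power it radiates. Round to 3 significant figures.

Wien's law: T = b/λ_max = 2.898×10⁻³/1.201×10⁻⁶ = 2412.99 K.
Area A = 0.0289 cm² = 2.89×10⁻⁶ m².
Then P = εσAT⁴ = 0.288×5.670×10⁻⁸×2.89×10⁻⁶×(2412.99)⁴ = 1.60 W.

P ≈ 1.60 W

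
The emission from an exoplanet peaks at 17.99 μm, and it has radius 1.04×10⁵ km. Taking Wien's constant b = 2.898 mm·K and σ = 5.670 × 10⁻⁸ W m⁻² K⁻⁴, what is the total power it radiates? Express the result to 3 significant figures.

P ≈ 5.19×10¹⁸ W

Wien's law: T = b/λ_max = 2.898×10⁻³/1.799×10⁻⁵ = 161.089 K.
Surface area A = 4πR² = 4π(1.04×10⁸ m)² = 1.35918×10¹⁷ m².
Then P = σAT⁴ = 5.670×10⁻⁸×1.35918×10¹⁷×(161.089)⁴ = 5.19×10¹⁸ W.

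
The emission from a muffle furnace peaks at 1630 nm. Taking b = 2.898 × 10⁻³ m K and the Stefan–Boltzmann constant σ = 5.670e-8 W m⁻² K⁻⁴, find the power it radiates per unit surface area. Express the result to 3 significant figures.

Wien's law: T = b/λ_max = 2.898×10⁻³/1.630×10⁻⁶ = 1777.91 K.
Then I = σT⁴ = 5.670×10⁻⁸×(1777.91)⁴ = 5.67×10⁵ W/m².

I ≈ 5.67×10⁵ W/m²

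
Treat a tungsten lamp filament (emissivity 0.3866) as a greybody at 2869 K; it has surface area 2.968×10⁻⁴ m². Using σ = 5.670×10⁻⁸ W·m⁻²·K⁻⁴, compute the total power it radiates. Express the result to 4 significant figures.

Area A = 2.968×10⁻⁴ m².
P = εσAT⁴ = 0.3866 × 5.670×10⁻⁸ × 2.968×10⁻⁴ × (2869)⁴ = 440.8 W.

P ≈ 440.8 W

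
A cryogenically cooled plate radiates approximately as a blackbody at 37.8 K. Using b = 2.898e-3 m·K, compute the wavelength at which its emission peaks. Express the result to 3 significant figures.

λ_max ≈ 76.7 μm

Wien's displacement law: λ_max = b/T = (2.898×10⁻³ m·K)/(37.8 K) = 7.667×10⁻⁵ m.
That is 76.7 μm, in the infrared range.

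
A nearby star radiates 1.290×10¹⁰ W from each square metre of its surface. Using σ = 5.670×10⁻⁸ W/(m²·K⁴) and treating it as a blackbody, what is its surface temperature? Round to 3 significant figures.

T ≈ 2.18×10⁴ K

I = σT⁴, so T = (I/σ)^(1/4) = (1.290×10¹⁰/(5.670×10⁻⁸))^(1/4) = 2.18×10⁴ K.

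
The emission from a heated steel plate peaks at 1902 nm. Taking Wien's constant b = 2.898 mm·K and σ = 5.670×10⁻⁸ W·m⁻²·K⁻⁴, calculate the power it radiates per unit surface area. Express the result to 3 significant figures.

I ≈ 3.06×10⁵ W/m²

Wien's law: T = b/λ_max = 2.898×10⁻³/1.902×10⁻⁶ = 1523.66 K.
Then I = σT⁴ = 5.670×10⁻⁸×(1523.66)⁴ = 3.06×10⁵ W/m².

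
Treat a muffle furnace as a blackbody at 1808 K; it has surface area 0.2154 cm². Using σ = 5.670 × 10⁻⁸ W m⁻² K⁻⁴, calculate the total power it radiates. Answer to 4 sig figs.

Area A = 0.2154 cm² = 2.154×10⁻⁵ m².
P = σAT⁴ = 5.670×10⁻⁸ × 2.154×10⁻⁵ × (1808)⁴ = 13.05 W.

P ≈ 13.05 W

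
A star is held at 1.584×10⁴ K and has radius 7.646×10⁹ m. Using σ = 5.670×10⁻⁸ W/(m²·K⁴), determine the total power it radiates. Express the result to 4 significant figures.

P ≈ 2.622×10³⁰ W

Surface area A = 4πR² = 4π(7.646×10⁹ m)² = 7.34647×10²⁰ m².
P = σAT⁴ = 5.670×10⁻⁸ × 7.34647×10²⁰ × (1.584×10⁴)⁴ = 2.622×10³⁰ W.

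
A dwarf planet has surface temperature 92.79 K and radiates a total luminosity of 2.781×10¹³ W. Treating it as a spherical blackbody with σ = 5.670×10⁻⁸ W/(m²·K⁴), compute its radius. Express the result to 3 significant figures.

L = 4πR²σT⁴ ⇒ R = √(L/(4πσT⁴)).
σT⁴ = 4.20327 W/m², so R = √(2.781×10¹³/(4π×4.20327)) = 7.26×10⁵ m.

R ≈ 7.26×10⁵ m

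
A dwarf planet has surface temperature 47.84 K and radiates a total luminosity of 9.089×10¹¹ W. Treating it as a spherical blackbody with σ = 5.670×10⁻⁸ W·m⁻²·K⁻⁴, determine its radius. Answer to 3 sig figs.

R ≈ 4.93×10⁵ m

L = 4πR²σT⁴ ⇒ R = √(L/(4πσT⁴)).
σT⁴ = 0.296994 W/m², so R = √(9.089×10¹¹/(4π×0.296994)) = 4.93×10⁵ m.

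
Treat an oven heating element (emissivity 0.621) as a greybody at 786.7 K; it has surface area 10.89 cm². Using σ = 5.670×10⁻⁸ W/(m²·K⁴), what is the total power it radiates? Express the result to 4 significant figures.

Area A = 10.89 cm² = 1.089×10⁻³ m².
P = εσAT⁴ = 0.621 × 5.670×10⁻⁸ × 1.089×10⁻³ × (786.7)⁴ = 14.69 W.

P ≈ 14.69 W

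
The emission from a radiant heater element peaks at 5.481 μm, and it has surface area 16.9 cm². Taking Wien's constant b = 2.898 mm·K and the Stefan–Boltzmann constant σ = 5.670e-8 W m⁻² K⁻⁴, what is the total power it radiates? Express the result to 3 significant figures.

Wien's law: T = b/λ_max = 2.898×10⁻³/5.481×10⁻⁶ = 528.736 K.
Area A = 16.9 cm² = 1.69×10⁻³ m².
Then P = σAT⁴ = 5.670×10⁻⁸×1.69×10⁻³×(528.736)⁴ = 7.49 W.

P ≈ 7.49 W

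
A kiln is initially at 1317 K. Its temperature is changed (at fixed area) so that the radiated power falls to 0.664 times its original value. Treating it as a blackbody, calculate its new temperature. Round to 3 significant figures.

T₂ ≈ 1.19×10³ K

P ∝ T⁴, so T₂/T₁ = (P₂/P₁)^(1/4) = (0.664)^(1/4) = 0.902697.
T₂ = 1317 × 0.902697 = 1.19×10³ K.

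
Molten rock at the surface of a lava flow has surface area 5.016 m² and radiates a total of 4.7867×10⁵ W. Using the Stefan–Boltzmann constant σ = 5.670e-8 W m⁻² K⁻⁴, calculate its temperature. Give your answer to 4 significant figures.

Area A = 5.016 m².
P = σAT⁴ ⇒ T = (P/(σA))^(1/4) = (4.7867×10⁵/(5.670×10⁻⁸×5.016))^(1/4) = 1139 K.

T ≈ 1139 K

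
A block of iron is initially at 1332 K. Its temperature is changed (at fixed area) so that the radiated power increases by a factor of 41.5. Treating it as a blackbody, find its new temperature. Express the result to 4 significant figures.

T₂ ≈ 3381 K

P ∝ T⁴, so T₂/T₁ = (P₂/P₁)^(1/4) = (41.5)^(1/4) = 2.53812.
T₂ = 1332 × 2.53812 = 3381 K.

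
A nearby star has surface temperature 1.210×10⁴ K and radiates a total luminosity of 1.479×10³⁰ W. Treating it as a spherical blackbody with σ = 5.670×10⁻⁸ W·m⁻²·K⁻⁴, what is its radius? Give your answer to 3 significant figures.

L = 4πR²σT⁴ ⇒ R = √(L/(4πσT⁴)).
σT⁴ = 1.21541×10⁹ W/m², so R = √(1.479×10³⁰/(4π×1.21541×10⁹)) = 9.84×10⁹ m.

R ≈ 9.84×10⁹ m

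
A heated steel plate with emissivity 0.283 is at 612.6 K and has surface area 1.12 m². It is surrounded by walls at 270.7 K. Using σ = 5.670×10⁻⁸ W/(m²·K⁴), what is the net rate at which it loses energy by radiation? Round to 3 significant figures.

Area A = 1.12 m².
Net radiated power P_net = εσA(T⁴ − T₀⁴) = 0.283×5.670×10⁻⁸×1.12×(612.6⁴ − 270.7⁴).
T⁴ − T₀⁴ = 1.40834×10¹¹ − 5.36974×10⁹ = 1.35464×10¹¹ K⁴, so P_net = 2.43×10³ W.

Net loss ≈ 2.43×10³ W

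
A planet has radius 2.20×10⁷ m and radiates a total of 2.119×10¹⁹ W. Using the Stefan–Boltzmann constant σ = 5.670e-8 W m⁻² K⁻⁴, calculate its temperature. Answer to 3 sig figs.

T ≈ 498 K

Surface area A = 4πR² = 4π(2.20×10⁷ m)² = 6.08212×10¹⁵ m².
P = σAT⁴ ⇒ T = (P/(σA))^(1/4) = (2.119×10¹⁹/(5.670×10⁻⁸×6.08212×10¹⁵))^(1/4) = 498 K.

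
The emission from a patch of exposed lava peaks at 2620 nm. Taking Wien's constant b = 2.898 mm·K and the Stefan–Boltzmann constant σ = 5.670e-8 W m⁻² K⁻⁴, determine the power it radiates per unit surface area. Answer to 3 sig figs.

Wien's law: T = b/λ_max = 2.898×10⁻³/2.620×10⁻⁶ = 1106.11 K.
Then I = σT⁴ = 5.670×10⁻⁸×(1106.11)⁴ = 8.49×10⁴ W/m².

I ≈ 8.49×10⁴ W/m²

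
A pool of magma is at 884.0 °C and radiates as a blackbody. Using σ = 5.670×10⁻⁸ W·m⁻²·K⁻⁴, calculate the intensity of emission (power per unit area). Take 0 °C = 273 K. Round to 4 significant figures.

T = 884.0 °C + 273 = 1157.0 K.
Stefan–Boltzmann: I = σT⁴ = 5.670×10⁻⁸ × (1157.0)⁴ = 1.016×10⁵ W/m².

I ≈ 1.016×10⁵ W/m²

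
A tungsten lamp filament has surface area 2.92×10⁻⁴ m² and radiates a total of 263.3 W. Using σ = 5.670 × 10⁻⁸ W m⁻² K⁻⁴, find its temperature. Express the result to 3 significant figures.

Area A = 2.92×10⁻⁴ m².
P = σAT⁴ ⇒ T = (P/(σA))^(1/4) = (263.3/(5.670×10⁻⁸×2.92×10⁻⁴))^(1/4) = 2.00×10³ K.

T ≈ 2.00×10³ K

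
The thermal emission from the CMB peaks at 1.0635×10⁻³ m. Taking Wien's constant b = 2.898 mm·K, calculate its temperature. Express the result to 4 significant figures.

Wien's law gives T = b/λ_max = (2.898×10⁻³ m·K)/(1.0635×10⁻³ m) = 2.725 K.

T ≈ 2.725 K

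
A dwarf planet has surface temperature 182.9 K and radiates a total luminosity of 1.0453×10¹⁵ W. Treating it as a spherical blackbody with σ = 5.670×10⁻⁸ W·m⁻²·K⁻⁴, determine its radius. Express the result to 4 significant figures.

L = 4πR²σT⁴ ⇒ R = √(L/(4πσT⁴)).
σT⁴ = 63.4509 W/m², so R = √(1.0453×10¹⁵/(4π×63.4509)) = 1.145×10⁶ m.

R ≈ 1.145×10⁶ m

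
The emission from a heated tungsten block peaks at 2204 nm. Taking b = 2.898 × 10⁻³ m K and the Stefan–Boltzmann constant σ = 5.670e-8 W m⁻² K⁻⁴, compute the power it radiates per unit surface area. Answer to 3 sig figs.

Wien's law: T = b/λ_max = 2.898×10⁻³/2.204×10⁻⁶ = 1314.88 K.
Then I = σT⁴ = 5.670×10⁻⁸×(1314.88)⁴ = 1.69×10⁵ W/m².

I ≈ 1.69×10⁵ W/m²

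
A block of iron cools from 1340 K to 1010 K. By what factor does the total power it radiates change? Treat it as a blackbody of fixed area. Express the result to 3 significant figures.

P₂/P₁ ≈ 0.323

P ∝ T⁴, so P₂/P₁ = (T₂/T₁)⁴ = (1010/1340)⁴ = (0.753731)⁴ = 0.323.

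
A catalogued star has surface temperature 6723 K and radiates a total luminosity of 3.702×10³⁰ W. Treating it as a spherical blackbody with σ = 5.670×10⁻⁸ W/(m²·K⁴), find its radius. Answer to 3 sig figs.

R ≈ 5.04×10¹⁰ m

L = 4πR²σT⁴ ⇒ R = √(L/(4πσT⁴)).
σT⁴ = 1.15834×10⁸ W/m², so R = √(3.702×10³⁰/(4π×1.15834×10⁸)) = 5.04×10¹⁰ m.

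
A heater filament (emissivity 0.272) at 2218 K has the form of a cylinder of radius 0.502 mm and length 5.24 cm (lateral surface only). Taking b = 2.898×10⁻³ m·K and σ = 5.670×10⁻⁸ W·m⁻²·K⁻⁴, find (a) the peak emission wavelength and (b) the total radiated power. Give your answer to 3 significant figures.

(a) λ_max = b/T = 2.898×10⁻³/2218 = 1.307×10⁻⁶ m = 1.31×10³ nm.
Lateral area A = 2πrL = 2π×5.02×10⁻⁴×0.0524 = 1.65278×10⁻⁴ m².
(b) P = εσAT⁴ = 0.272×5.670×10⁻⁸×1.65278×10⁻⁴×(2218)⁴ = 61.7 W.

λ_max ≈ 1.31×10³ nm; P ≈ 61.7 W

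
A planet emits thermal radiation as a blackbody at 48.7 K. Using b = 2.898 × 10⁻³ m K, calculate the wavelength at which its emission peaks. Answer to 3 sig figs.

λ_max ≈ 59.5 μm

Wien's displacement law: λ_max = b/T = (2.898×10⁻³ m·K)/(48.7 K) = 5.951×10⁻⁵ m.
That is 59.5 μm, in the infrared range.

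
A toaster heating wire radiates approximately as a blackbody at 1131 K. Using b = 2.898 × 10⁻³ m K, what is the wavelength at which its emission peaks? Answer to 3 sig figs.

Wien's displacement law: λ_max = b/T = (2.898×10⁻³ m·K)/(1131 K) = 2.562×10⁻⁶ m.
That is 2.56 μm, in the infrared range.

λ_max ≈ 2.56 μm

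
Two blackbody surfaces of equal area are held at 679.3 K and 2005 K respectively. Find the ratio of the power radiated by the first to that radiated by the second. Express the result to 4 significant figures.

With equal areas, P₁/P₂ = (T₁/T₂)⁴ = (679.3/2005)⁴ = 0.01318.

P₁/P₂ ≈ 0.01318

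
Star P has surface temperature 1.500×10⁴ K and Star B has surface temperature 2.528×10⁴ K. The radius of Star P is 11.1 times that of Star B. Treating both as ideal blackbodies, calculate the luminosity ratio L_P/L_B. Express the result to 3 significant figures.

L ∝ R²T⁴, so L_P/L_B = (R_P/R_B)²(T_P/T_B)⁴ = (11.1)² × (1.500×10⁴/2.528×10⁴)⁴ = 123.21 × 0.123953 = 15.3.

L_P/L_B ≈ 15.3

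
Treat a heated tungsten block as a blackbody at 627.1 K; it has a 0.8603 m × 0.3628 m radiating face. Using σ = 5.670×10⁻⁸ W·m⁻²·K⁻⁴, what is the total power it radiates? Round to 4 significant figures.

Area A = 0.8603 × 0.3628 = 0.312117 m².
P = σAT⁴ = 5.670×10⁻⁸ × 0.312117 × (627.1)⁴ = 2737 W.

P ≈ 2737 W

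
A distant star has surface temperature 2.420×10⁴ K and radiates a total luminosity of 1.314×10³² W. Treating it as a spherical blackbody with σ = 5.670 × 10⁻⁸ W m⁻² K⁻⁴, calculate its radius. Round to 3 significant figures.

L = 4πR²σT⁴ ⇒ R = √(L/(4πσT⁴)).
σT⁴ = 1.94466×10¹⁰ W/m², so R = √(1.314×10³²/(4π×1.94466×10¹⁰)) = 2.32×10¹⁰ m.

R ≈ 2.32×10¹⁰ m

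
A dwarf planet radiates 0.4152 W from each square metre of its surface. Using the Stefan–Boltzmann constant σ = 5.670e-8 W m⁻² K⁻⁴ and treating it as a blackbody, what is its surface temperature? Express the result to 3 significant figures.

T ≈ 52.0 K

I = σT⁴, so T = (I/σ)^(1/4) = (0.4152/(5.670×10⁻⁸))^(1/4) = 52.0 K.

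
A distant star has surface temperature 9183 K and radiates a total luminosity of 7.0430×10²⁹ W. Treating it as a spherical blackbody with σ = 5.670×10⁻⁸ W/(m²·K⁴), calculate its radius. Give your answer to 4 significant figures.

R ≈ 1.179×10¹⁰ m

L = 4πR²σT⁴ ⇒ R = √(L/(4πσT⁴)).
σT⁴ = 4.03201×10⁸ W/m², so R = √(7.0430×10²⁹/(4π×4.03201×10⁸)) = 1.179×10¹⁰ m.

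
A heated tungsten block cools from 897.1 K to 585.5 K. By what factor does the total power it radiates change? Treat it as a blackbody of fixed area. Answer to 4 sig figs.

P₂/P₁ ≈ 0.1814

P ∝ T⁴, so P₂/P₁ = (T₂/T₁)⁴ = (585.5/897.1)⁴ = (0.652659)⁴ = 0.1814.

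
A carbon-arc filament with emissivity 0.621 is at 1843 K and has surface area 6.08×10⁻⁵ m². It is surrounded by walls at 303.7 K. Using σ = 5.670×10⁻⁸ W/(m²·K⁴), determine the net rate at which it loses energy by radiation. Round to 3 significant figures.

Net loss ≈ 24.7 W

Area A = 6.08×10⁻⁵ m².
Net radiated power P_net = εσA(T⁴ − T₀⁴) = 0.621×5.670×10⁻⁸×6.08×10⁻⁵×(1843⁴ − 303.7⁴).
T⁴ − T₀⁴ = 1.15372×10¹³ − 8.50705×10⁹ = 1.15287×10¹³ K⁴, so P_net = 24.7 W.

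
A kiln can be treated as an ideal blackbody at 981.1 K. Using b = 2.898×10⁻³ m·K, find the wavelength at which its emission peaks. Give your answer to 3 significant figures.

Wien's displacement law: λ_max = b/T = (2.898×10⁻³ m·K)/(981.1 K) = 2.954×10⁻⁶ m.
That is 2.95×10³ nm, in the infrared range.

λ_max ≈ 2.95×10³ nm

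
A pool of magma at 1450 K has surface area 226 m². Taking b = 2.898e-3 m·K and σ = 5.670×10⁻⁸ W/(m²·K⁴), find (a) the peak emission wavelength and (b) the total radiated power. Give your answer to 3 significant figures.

(a) λ_max = b/T = 2.898×10⁻³/1450 = 1.999×10⁻⁶ m = 2.00×10³ nm.
Area A = 226 m².
(b) P = σAT⁴ = 5.670×10⁻⁸×226×(1450)⁴ = 5.66×10⁷ W.

λ_max ≈ 2.00×10³ nm; P ≈ 5.66×10⁷ W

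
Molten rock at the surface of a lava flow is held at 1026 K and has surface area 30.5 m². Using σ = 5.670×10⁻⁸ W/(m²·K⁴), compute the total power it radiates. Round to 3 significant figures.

P ≈ 1.92×10⁶ W

Area A = 30.5 m².
P = σAT⁴ = 5.670×10⁻⁸ × 30.5 × (1026)⁴ = 1.92×10⁶ W.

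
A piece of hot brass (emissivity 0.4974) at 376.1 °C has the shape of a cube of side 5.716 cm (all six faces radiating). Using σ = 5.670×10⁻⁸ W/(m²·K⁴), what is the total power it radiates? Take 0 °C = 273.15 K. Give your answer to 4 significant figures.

T = 376.1 °C + 273.15 = 649.25 K.
Area A = 6s² = 6×(0.05716 m)² = 0.0196036 m².
P = εσAT⁴ = 0.4974 × 5.670×10⁻⁸ × 0.0196036 × (649.25)⁴ = 98.24 W.

P ≈ 98.24 W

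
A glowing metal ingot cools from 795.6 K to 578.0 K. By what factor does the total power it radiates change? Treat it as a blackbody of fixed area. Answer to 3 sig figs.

P₂/P₁ ≈ 0.279

P ∝ T⁴, so P₂/P₁ = (T₂/T₁)⁴ = (578.0/795.6)⁴ = (0.726496)⁴ = 0.279.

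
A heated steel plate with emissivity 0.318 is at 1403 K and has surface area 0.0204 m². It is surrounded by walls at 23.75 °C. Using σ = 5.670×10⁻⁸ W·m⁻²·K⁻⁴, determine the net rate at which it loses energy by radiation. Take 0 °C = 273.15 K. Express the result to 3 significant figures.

Surroundings: T = 23.75 °C + 273.15 = 296.90 K.
Area A = 0.0204 m².
Net radiated power P_net = εσA(T⁴ − T₀⁴) = 0.318×5.670×10⁻⁸×0.0204×(1403⁴ − 296.90⁴).
T⁴ − T₀⁴ = 3.87463×10¹² − 7.77035×10⁹ = 3.86686×10¹² K⁴, so P_net = 1.42×10³ W.

Net loss ≈ 1.42×10³ W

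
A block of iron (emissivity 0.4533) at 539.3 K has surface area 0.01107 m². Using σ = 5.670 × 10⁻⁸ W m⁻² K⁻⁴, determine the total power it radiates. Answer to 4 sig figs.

Area A = 0.01107 m².
P = εσAT⁴ = 0.4533 × 5.670×10⁻⁸ × 0.01107 × (539.3)⁴ = 24.07 W.

P ≈ 24.07 W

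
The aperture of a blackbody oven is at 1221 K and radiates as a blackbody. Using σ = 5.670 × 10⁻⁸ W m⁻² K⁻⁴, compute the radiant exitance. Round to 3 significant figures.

I ≈ 1.26×10⁵ W/m²

Stefan–Boltzmann: I = σT⁴ = 5.670×10⁻⁸ × (1221)⁴ = 1.26×10⁵ W/m².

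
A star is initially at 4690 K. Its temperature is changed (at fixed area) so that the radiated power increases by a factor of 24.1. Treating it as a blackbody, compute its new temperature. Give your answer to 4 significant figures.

T₂ ≈ 1.039×10⁴ K

P ∝ T⁴, so T₂/T₁ = (P₂/P₁)^(1/4) = (24.1)^(1/4) = 2.21567.
T₂ = 4690 × 2.21567 = 1.039×10⁴ K.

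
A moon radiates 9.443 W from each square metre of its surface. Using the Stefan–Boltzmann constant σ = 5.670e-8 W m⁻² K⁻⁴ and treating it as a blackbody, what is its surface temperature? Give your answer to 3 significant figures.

T ≈ 114 K

I = σT⁴, so T = (I/σ)^(1/4) = (9.443/(5.670×10⁻⁸))^(1/4) = 114 K.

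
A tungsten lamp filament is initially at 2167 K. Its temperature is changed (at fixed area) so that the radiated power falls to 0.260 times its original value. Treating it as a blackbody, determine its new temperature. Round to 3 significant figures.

T₂ ≈ 1.55×10³ K

P ∝ T⁴, so T₂/T₁ = (P₂/P₁)^(1/4) = (0.260)^(1/4) = 0.714074.
T₂ = 2167 × 0.714074 = 1.55×10³ K.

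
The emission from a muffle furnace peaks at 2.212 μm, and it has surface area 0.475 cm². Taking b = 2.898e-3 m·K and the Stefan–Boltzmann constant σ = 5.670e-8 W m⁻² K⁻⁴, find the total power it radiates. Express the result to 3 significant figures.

P ≈ 7.93 W

Wien's law: T = b/λ_max = 2.898×10⁻³/2.212×10⁻⁶ = 1310.13 K.
Area A = 0.475 cm² = 4.75×10⁻⁵ m².
Then P = σAT⁴ = 5.670×10⁻⁸×4.75×10⁻⁵×(1310.13)⁴ = 7.93 W.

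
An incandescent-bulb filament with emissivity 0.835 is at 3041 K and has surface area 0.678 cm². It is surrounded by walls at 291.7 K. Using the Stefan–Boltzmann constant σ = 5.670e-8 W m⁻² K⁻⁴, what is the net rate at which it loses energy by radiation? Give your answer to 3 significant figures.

Net loss ≈ 274 W

Area A = 0.678 cm² = 6.78×10⁻⁵ m².
Net radiated power P_net = εσA(T⁴ − T₀⁴) = 0.835×5.670×10⁻⁸×6.78×10⁻⁵×(3041⁴ − 291.7⁴).
T⁴ − T₀⁴ = 8.55196×10¹³ − 7.24012×10⁹ = 8.55124×10¹³ K⁴, so P_net = 274 W.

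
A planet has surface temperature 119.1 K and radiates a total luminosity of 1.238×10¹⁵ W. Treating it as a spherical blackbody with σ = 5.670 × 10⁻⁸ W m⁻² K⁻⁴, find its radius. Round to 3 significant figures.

L = 4πR²σT⁴ ⇒ R = √(L/(4πσT⁴)).
σT⁴ = 11.4085 W/m², so R = √(1.238×10¹⁵/(4π×11.4085)) = 2.94×10⁶ m.

R ≈ 2.94×10⁶ m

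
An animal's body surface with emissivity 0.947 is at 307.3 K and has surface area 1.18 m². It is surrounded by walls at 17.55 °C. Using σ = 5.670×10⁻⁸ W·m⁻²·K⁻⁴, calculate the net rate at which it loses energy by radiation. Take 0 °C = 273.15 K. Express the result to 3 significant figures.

Net loss ≈ 113 W

Surroundings: T = 17.55 °C + 273.15 = 290.70 K.
Area A = 1.18 m².
Net radiated power P_net = εσA(T⁴ − T₀⁴) = 0.947×5.670×10⁻⁸×1.18×(307.3⁴ − 290.70⁴).
T⁴ − T₀⁴ = 8.91765×10⁹ − 7.14135×10⁹ = 1.77630×10⁹ K⁴, so P_net = 113 W.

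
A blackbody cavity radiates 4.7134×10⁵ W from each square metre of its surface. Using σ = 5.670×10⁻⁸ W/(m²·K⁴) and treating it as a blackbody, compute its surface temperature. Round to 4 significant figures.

T ≈ 1698 K

I = σT⁴, so T = (I/σ)^(1/4) = (4.7134×10⁵/(5.670×10⁻⁸))^(1/4) = 1698 K.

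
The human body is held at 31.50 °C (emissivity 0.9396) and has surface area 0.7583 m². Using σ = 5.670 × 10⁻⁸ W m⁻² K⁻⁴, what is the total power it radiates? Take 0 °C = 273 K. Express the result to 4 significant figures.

P ≈ 347.3 W

T = 31.50 °C + 273 = 304.50 K.
Area A = 0.7583 m².
P = εσAT⁴ = 0.9396 × 5.670×10⁻⁸ × 0.7583 × (304.50)⁴ = 347.3 W.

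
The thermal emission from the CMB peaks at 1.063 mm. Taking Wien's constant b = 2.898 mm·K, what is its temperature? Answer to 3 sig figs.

Wien's law gives T = b/λ_max = (2.898×10⁻³ m·K)/(1.063×10⁻³ m) = 2.73 K.

T ≈ 2.73 K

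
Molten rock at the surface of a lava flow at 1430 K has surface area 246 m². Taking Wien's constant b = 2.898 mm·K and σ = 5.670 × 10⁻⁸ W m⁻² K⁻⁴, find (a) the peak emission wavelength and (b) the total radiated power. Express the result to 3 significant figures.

λ_max ≈ 2.03 μm; P ≈ 5.83×10⁷ W

(a) λ_max = b/T = 2.898×10⁻³/1430 = 2.027×10⁻⁶ m = 2.03 μm.
Area A = 246 m².
(b) P = σAT⁴ = 5.670×10⁻⁸×246×(1430)⁴ = 5.83×10⁷ W.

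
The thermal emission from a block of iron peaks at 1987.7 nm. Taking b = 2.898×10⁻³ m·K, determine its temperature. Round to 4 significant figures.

T ≈ 1458 K

Wien's law gives T = b/λ_max = (2.898×10⁻³ m·K)/(1.9877×10⁻⁶ m) = 1458 K.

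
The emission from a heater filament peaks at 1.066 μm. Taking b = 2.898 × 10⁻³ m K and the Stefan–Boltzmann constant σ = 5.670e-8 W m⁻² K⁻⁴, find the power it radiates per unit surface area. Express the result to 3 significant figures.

Wien's law: T = b/λ_max = 2.898×10⁻³/1.066×10⁻⁶ = 2718.57 K.
Then I = σT⁴ = 5.670×10⁻⁸×(2718.57)⁴ = 3.10×10⁶ W/m².

I ≈ 3.10×10⁶ W/m²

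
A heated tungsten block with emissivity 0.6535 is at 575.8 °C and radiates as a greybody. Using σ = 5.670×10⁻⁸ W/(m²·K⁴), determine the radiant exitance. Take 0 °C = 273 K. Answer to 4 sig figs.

I ≈ 1.923×10⁴ W/m²

T = 575.8 °C + 273 = 848.8 K.
Stefan–Boltzmann: I = εσT⁴ = 0.6535 × 5.670×10⁻⁸ × (848.8)⁴ = 1.923×10⁴ W/m².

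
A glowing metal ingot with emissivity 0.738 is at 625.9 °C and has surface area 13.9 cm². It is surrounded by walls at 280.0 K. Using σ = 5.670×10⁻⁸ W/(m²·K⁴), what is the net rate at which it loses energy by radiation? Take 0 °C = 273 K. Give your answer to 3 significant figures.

Net loss ≈ 37.6 W

T = 625.9 °C + 273 = 898.9 K.
Area A = 13.9 cm² = 1.39×10⁻³ m².
Net radiated power P_net = εσA(T⁴ − T₀⁴) = 0.738×5.670×10⁻⁸×1.39×10⁻³×(898.9⁴ − 280.0⁴).
T⁴ − T₀⁴ = 6.52898×10¹¹ − 6.14656×10⁹ = 6.46751×10¹¹ K⁴, so P_net = 37.6 W.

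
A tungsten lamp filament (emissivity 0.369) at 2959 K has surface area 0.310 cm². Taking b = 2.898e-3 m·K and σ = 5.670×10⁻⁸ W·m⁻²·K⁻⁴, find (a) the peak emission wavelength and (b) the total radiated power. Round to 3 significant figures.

λ_max ≈ 979 nm; P ≈ 49.7 W

(a) λ_max = b/T = 2.898×10⁻³/2959 = 9.794×10⁻⁷ m = 979 nm.
Area A = 0.310 cm² = 3.10×10⁻⁵ m².
(b) P = εσAT⁴ = 0.369×5.670×10⁻⁸×3.10×10⁻⁵×(2959)⁴ = 49.7 W.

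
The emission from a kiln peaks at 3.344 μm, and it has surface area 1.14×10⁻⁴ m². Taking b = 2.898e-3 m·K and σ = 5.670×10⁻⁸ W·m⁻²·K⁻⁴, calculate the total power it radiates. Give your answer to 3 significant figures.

P ≈ 3.65 W

Wien's law: T = b/λ_max = 2.898×10⁻³/3.344×10⁻⁶ = 866.627 K.
Area A = 1.14×10⁻⁴ m².
Then P = σAT⁴ = 5.670×10⁻⁸×1.14×10⁻⁴×(866.627)⁴ = 3.65 W.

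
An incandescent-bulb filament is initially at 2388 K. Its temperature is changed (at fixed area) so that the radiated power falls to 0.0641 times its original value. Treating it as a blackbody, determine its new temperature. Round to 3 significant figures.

P ∝ T⁴, so T₂/T₁ = (P₂/P₁)^(1/4) = (0.0641)^(1/4) = 0.503170.
T₂ = 2388 × 0.503170 = 1.20×10³ K.

T₂ ≈ 1.20×10³ K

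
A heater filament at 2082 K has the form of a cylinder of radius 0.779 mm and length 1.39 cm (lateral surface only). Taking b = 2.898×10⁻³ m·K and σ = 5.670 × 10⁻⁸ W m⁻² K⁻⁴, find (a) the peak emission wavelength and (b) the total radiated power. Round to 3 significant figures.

λ_max ≈ 1.39×10³ nm; P ≈ 72.5 W

(a) λ_max = b/T = 2.898×10⁻³/2082 = 1.392×10⁻⁶ m = 1.39×10³ nm.
Lateral area A = 2πrL = 2π×7.79×10⁻⁴×0.0139 = 6.80350×10⁻⁵ m².
(b) P = σAT⁴ = 5.670×10⁻⁸×6.80350×10⁻⁵×(2082)⁴ = 72.5 W.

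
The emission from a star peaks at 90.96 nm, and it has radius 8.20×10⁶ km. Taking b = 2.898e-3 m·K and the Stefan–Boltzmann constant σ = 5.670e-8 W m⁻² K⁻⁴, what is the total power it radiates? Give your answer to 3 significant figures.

Wien's law: T = b/λ_max = 2.898×10⁻³/9.096×10⁻⁸ = 31860.2 K.
Surface area A = 4πR² = 4π(8.20×10⁹ m)² = 8.44963×10²⁰ m².
Then P = σAT⁴ = 5.670×10⁻⁸×8.44963×10²⁰×(31860.2)⁴ = 4.94×10³¹ W.

P ≈ 4.94×10³¹ W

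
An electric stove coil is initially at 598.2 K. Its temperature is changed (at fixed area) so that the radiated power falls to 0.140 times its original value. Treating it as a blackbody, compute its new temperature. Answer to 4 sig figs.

P ∝ T⁴, so T₂/T₁ = (P₂/P₁)^(1/4) = (0.140)^(1/4) = 0.611691.
T₂ = 598.2 × 0.611691 = 365.9 K.

T₂ ≈ 365.9 K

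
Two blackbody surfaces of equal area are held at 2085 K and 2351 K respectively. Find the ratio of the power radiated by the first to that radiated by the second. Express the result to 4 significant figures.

P₁/P₂ ≈ 0.6186

With equal areas, P₁/P₂ = (T₁/T₂)⁴ = (2085/2351)⁴ = 0.6186.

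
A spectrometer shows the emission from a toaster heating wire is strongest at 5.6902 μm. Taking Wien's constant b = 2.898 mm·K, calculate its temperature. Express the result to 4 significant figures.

Wien's law gives T = b/λ_max = (2.898×10⁻³ m·K)/(5.6902×10⁻⁶ m) = 509.3 K.

T ≈ 509.3 K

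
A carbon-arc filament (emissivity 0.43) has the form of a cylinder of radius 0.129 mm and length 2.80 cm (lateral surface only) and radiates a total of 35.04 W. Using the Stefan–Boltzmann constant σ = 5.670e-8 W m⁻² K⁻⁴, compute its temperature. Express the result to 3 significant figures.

T ≈ 2.82×10³ K

Lateral area A = 2πrL = 2π×1.29×10⁻⁴×0.0280 = 2.26949×10⁻⁵ m².
P = εσAT⁴ ⇒ T = (P/(εσA))^(1/4) = (35.04/(0.43×5.670×10⁻⁸×2.26949×10⁻⁵))^(1/4) = 2.82×10³ K.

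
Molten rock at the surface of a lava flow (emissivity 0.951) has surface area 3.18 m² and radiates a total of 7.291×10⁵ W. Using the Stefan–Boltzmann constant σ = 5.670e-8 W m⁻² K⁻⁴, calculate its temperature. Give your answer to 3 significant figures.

Area A = 3.18 m².
P = εσAT⁴ ⇒ T = (P/(εσA))^(1/4) = (7.291×10⁵/(0.951×5.670×10⁻⁸×3.18))^(1/4) = 1.44×10³ K.

T ≈ 1.44×10³ K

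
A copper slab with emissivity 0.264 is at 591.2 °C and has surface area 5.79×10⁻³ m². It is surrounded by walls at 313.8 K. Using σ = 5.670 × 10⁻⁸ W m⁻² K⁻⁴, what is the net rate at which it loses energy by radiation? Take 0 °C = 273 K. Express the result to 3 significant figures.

Net loss ≈ 47.5 W

T = 591.2 °C + 273 = 864.2 K.
Area A = 5.79×10⁻³ m².
Net radiated power P_net = εσA(T⁴ − T₀⁴) = 0.264×5.670×10⁻⁸×5.79×10⁻³×(864.2⁴ − 313.8⁴).
T⁴ − T₀⁴ = 5.57772×10¹¹ − 9.69643×10⁹ = 5.48076×10¹¹ K⁴, so P_net = 47.5 W.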